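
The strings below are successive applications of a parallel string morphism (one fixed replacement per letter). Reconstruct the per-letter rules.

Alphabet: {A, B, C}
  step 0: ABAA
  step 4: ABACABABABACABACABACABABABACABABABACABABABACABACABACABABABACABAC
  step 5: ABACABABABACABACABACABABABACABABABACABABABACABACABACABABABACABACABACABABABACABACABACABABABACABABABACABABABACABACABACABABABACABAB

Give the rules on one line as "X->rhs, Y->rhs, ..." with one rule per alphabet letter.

  step 4 ⇒ step 5: ABACABABABACABACABACABABABACABABABACABABABACABACABACABABABACABAC ⇒ AB·AC·AB·AB·AB·AC·AB·AC·AB·AC·AB·AB·AB·AC·AB·AB·AB·AC·AB·AB·AB·AC·AB·AC·AB·AC·AB·AB·AB·AC·AB·AC·AB·AC·AB·AB·AB·AC·AB·AC·AB·AC·AB·AB·AB·AC·AB·AB·AB·AC·AB·AB·AB·AC·AB·AC·AB·AC·AB·AB·AB·AC·AB·AB
    A ↦ AB
    B ↦ AC
    C ↦ AB

A->AB, B->AC, C->AB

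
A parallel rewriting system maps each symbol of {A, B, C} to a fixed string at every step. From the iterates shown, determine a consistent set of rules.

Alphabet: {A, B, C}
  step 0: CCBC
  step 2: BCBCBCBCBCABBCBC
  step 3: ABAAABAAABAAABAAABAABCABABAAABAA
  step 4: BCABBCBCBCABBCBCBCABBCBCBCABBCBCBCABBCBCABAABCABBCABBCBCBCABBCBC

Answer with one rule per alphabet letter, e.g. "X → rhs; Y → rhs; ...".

A->BC, B->AB, C->AA

  step 3 ⇒ step 4: ABAAABAAABAAABAAABAABCABABAAABAA ⇒ BC·AB·BC·BC·BC·AB·BC·BC·BC·AB·BC·BC·BC·AB·BC·BC·BC·AB·BC·BC·AB·AA·BC·AB·BC·AB·BC·BC·BC·AB·BC·BC
    A ↦ BC
    B ↦ AB
    C ↦ AA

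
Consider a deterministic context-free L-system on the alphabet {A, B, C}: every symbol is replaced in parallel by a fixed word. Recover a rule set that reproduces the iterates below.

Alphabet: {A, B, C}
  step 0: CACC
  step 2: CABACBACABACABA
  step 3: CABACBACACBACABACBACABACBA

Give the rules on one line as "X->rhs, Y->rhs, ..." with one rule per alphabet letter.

A->BA, B->C, C->CA

  step 2 ⇒ step 3: CABACBACABACABA ⇒ CA·BA·C·BA·CA·C·BA·CA·BA·C·BA·CA·BA·C·BA
    A ↦ BA
    B ↦ C
    C ↦ CA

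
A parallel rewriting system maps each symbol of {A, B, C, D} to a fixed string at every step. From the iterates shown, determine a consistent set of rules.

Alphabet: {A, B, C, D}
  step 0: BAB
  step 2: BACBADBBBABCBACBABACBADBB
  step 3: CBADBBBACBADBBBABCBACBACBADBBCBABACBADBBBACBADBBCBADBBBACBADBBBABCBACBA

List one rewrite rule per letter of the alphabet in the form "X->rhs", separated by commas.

A->DBB, B->CBA, C->BA, D->BAB

  step 2 ⇒ step 3: BACBADBBBABCBACBABACBADBB ⇒ CBA·DBB·BA·CBA·DBB·BAB·CBA·CBA·CBA·DBB·CBA·BA·CBA·DBB·BA·CBA·DBB·CBA·DBB·BA·CBA·DBB·BAB·CBA·CBA
    A ↦ DBB
    B ↦ CBA
    C ↦ BA
    D ↦ BAB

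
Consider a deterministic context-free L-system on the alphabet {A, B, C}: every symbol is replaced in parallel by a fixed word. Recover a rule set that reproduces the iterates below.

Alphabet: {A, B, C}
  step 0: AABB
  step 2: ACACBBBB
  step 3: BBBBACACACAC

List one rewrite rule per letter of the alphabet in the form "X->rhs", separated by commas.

  step 2 ⇒ step 3: ACACBBBB ⇒ B·B·B·B·AC·AC·AC·AC
    A ↦ B
    B ↦ AC
    C ↦ B

A->B, B->AC, C->B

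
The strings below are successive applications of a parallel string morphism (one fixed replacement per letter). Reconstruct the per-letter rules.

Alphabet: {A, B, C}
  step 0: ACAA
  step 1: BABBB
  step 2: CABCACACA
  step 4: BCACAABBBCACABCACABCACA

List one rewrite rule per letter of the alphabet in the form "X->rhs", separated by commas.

  step 1 ⇒ step 2: BABBB ⇒ CA·B·CA·CA·CA
    A ↦ B
    B ↦ CA
  step 0 ⇒ step 1: ACAA ⇒ B·AB·B·B
    C ↦ AB

A->B, B->CA, C->AB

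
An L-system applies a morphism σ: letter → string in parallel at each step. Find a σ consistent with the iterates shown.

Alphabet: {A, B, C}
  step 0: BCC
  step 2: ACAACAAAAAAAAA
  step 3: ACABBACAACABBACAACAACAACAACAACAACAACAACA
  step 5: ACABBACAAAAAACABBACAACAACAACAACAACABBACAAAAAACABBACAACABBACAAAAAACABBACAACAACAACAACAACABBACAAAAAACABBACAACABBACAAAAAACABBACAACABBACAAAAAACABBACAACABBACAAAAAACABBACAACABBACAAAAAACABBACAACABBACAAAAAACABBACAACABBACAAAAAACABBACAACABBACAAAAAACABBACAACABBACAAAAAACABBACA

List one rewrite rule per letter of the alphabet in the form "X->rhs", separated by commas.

  step 2 ⇒ step 3: ACAACAAAAAAAAA ⇒ ACA·BB·ACA·ACA·BB·ACA·ACA·ACA·ACA·ACA·ACA·ACA·ACA·ACA
    A ↦ ACA
    C ↦ BB
    B ↦ AA  (constrained at step 0)

A->ACA, B->AA, C->BB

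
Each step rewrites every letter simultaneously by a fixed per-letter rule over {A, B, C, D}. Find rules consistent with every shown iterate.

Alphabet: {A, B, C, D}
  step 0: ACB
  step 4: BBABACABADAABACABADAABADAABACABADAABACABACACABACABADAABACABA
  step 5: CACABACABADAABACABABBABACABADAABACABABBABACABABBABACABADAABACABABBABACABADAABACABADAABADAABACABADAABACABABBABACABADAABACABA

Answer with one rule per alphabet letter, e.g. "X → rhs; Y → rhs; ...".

  step 4 ⇒ step 5: BBABACABADAABACABADAABADAABACABADAABACABACACABACABADAABACABA ⇒ CA·CA·BA·CA·BA·DAA·BA·CA·BA·B·BA·BA·CA·BA·DAA·BA·CA·BA·B·BA·BA·CA·BA·B·BA·BA·CA·BA·DAA·BA·CA·BA·B·BA·BA·CA·BA·DAA·BA·CA·BA·DAA·BA·DAA·BA·CA·BA·DAA·BA·CA·BA·B·BA·BA·CA·BA·DAA·BA·CA·BA
    A ↦ BA
    B ↦ CA
    C ↦ DAA
    D ↦ B

A->BA, B->CA, C->DAA, D->B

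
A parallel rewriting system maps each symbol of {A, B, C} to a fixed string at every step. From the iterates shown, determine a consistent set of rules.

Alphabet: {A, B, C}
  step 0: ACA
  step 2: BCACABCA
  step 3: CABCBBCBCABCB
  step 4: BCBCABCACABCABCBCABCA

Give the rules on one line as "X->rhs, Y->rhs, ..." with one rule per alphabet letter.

A->CB, B->CA, C->B

  step 3 ⇒ step 4: CABCBBCBCABCB ⇒ B·CB·CA·B·CA·CA·B·CA·B·CB·CA·B·CA
    A ↦ CB
    B ↦ CA
    C ↦ B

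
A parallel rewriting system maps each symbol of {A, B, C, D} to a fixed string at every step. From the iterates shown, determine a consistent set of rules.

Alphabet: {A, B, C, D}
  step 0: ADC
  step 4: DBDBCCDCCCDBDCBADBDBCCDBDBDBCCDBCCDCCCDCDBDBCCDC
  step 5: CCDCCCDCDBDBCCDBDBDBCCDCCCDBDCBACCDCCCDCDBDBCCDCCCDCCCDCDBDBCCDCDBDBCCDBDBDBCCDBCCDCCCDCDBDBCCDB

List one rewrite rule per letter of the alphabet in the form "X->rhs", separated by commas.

A->BA, B->DC, C->DB, D->CC

  step 4 ⇒ step 5: DBDBCCDCCCDBDCBADBDBCCDBDBDBCCDBCCDCCCDCDBDBCCDC ⇒ CC·DC·CC·DC·DB·DB·CC·DB·DB·DB·CC·DC·CC·DB·DC·BA·CC·DC·CC·DC·DB·DB·CC·DC·CC·DC·CC·DC·DB·DB·CC·DC·DB·DB·CC·DB·DB·DB·CC·DB·CC·DC·CC·DC·DB·DB·CC·DB
    A ↦ BA
    B ↦ DC
    C ↦ DB
    D ↦ CC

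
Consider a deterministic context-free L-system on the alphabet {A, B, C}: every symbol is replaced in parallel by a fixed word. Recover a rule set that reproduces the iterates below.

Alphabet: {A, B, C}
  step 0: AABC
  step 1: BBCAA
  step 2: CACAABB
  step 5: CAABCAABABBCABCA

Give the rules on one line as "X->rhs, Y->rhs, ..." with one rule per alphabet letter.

A->B, B->CA, C->A

  step 1 ⇒ step 2: BBCAA ⇒ CA·CA·A·B·B
    A ↦ B
    B ↦ CA
    C ↦ A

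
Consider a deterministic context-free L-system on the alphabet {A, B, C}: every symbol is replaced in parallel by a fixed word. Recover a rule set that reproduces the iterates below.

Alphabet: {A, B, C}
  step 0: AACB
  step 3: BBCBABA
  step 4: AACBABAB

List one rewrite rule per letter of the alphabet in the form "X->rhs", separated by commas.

  step 3 ⇒ step 4: BBCBABA ⇒ A·A·CB·A·B·A·B
    A ↦ B
    B ↦ A
    C ↦ CB

A->B, B->A, C->CB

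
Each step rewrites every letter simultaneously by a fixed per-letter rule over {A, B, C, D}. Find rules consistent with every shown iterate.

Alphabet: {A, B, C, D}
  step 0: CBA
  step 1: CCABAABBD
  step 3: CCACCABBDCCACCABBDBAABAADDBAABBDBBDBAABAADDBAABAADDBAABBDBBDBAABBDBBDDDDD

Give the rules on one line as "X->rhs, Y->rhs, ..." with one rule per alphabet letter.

  step 0 ⇒ step 1: CBA ⇒ CCA·BAA·BBD
    A ↦ BBD
    B ↦ BAA
    C ↦ CCA
    D ↦ DD  (constrained at step 1)

A->BBD, B->BAA, C->CCA, D->DD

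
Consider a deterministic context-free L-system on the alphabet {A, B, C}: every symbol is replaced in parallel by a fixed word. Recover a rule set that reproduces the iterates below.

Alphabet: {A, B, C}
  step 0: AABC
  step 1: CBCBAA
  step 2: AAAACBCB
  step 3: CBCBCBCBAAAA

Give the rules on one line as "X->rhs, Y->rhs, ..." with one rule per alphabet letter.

  step 2 ⇒ step 3: AAAACBCB ⇒ CB·CB·CB·CB·A·A·A·A
    A ↦ CB
    B ↦ A
    C ↦ A

A->CB, B->A, C->A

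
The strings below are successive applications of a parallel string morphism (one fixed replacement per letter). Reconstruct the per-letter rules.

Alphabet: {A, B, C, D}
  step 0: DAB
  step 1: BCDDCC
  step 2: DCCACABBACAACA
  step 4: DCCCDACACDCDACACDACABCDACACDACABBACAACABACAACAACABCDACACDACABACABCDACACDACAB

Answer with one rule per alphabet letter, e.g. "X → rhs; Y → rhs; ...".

A->CD, B->DCC, C->ACA, D->B

  step 1 ⇒ step 2: BCDDCC ⇒ DCC·ACA·B·B·ACA·ACA
    B ↦ DCC
    C ↦ ACA
    D ↦ B
  step 0 ⇒ step 1: DAB ⇒ B·CD·DCC
    A ↦ CD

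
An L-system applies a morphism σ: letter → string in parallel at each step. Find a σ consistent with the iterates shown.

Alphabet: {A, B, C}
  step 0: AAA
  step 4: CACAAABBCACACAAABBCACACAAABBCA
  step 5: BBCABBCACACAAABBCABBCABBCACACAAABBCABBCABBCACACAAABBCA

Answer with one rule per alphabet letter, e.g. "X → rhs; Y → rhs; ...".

A->CA, B->A, C->BB

  step 4 ⇒ step 5: CACAAABBCACACAAABBCACACAAABBCA ⇒ BB·CA·BB·CA·CA·CA·A·A·BB·CA·BB·CA·BB·CA·CA·CA·A·A·BB·CA·BB·CA·BB·CA·CA·CA·A·A·BB·CA
    A ↦ CA
    B ↦ A
    C ↦ BB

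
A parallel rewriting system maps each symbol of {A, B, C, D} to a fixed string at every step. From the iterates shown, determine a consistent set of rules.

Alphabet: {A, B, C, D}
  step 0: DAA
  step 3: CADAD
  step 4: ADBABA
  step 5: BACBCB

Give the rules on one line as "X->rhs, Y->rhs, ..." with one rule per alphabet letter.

  step 4 ⇒ step 5: ADBABA ⇒ B·A·C·B·C·B
    A ↦ B
    B ↦ C
    D ↦ A
  step 3 ⇒ step 4: CADAD ⇒ AD·B·A·B·A
    C ↦ AD

A->B, B->C, C->AD, D->A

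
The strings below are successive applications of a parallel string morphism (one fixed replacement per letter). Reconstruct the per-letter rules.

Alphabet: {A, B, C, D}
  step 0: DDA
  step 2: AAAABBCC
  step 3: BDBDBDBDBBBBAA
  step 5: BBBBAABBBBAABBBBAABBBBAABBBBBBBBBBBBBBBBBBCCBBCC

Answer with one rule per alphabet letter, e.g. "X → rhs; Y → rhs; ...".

  step 2 ⇒ step 3: AAAABBCC ⇒ BD·BD·BD·BD·BB·BB·A·A
    A ↦ BD
    B ↦ BB
    C ↦ A
    D ↦ CC  (constrained at step 0)

A->BD, B->BB, C->A, D->CC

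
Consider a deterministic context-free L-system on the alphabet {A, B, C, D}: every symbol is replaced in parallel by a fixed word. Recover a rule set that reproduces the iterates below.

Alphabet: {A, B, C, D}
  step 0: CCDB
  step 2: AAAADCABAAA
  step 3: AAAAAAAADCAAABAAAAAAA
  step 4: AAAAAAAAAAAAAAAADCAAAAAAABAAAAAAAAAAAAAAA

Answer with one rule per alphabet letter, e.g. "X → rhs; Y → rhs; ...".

  step 3 ⇒ step 4: AAAAAAAADCAAABAAAAAAA ⇒ AA·AA·AA·AA·AA·AA·AA·AA·DC·A·AA·AA·AA·BA·AA·AA·AA·AA·AA·AA·AA
    A ↦ AA
    B ↦ BA
    C ↦ A
    D ↦ DC

A->AA, B->BA, C->A, D->DC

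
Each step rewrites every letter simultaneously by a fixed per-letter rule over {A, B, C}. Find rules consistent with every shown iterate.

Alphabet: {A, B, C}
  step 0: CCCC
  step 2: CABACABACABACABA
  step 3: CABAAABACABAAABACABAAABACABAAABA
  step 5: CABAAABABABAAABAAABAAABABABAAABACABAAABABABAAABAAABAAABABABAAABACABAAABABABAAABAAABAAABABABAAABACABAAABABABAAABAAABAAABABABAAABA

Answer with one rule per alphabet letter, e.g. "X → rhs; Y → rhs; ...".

  step 2 ⇒ step 3: CABACABACABACABA ⇒ CA·BA·AA·BA·CA·BA·AA·BA·CA·BA·AA·BA·CA·BA·AA·BA
    A ↦ BA
    B ↦ AA
    C ↦ CA

A->BA, B->AA, C->CA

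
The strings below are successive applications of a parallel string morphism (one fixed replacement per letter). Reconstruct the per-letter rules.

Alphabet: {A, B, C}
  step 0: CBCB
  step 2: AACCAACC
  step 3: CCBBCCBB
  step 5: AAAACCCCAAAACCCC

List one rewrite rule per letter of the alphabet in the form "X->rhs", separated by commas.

A->C, B->AA, C->B

  step 2 ⇒ step 3: AACCAACC ⇒ C·C·B·B·C·C·B·B
    A ↦ C
    C ↦ B
    B ↦ AA  (constrained at step 0)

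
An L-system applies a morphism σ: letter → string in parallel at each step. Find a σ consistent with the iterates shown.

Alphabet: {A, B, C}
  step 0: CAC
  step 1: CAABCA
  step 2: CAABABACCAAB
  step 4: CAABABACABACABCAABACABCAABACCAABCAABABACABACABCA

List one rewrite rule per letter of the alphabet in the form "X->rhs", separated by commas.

A->AB, B->AC, C->CA

  step 1 ⇒ step 2: CAABCA ⇒ CA·AB·AB·AC·CA·AB
    A ↦ AB
    B ↦ AC
    C ↦ CA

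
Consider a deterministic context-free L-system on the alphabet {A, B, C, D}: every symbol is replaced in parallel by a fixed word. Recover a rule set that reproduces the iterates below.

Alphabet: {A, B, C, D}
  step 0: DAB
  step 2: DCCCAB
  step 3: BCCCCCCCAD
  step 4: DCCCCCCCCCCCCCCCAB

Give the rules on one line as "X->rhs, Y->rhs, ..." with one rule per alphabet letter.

  step 3 ⇒ step 4: BCCCCCCCAD ⇒ D·CC·CC·CC·CC·CC·CC·CC·CA·B
    A ↦ CA
    B ↦ D
    C ↦ CC
    D ↦ B

A->CA, B->D, C->CC, D->B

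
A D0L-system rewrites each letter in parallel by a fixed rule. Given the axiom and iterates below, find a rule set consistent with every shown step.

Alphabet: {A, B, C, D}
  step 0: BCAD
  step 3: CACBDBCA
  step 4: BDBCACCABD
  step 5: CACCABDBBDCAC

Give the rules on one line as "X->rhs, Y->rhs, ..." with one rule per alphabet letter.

  step 4 ⇒ step 5: BDBCACCABD ⇒ CA·C·CA·B·D·B·B·D·CA·C
    A ↦ D
    B ↦ CA
    C ↦ B
    D ↦ C

A->D, B->CA, C->B, D->C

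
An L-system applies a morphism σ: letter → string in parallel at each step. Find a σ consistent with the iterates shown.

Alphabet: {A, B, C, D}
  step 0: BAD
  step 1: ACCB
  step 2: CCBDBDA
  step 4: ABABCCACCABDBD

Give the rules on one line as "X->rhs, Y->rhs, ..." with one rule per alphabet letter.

  step 1 ⇒ step 2: ACCB ⇒ CC·BD·BD·A
    A ↦ CC
    B ↦ A
    C ↦ BD
  step 0 ⇒ step 1: BAD ⇒ A·CC·B
    D ↦ B

A->CC, B->A, C->BD, D->B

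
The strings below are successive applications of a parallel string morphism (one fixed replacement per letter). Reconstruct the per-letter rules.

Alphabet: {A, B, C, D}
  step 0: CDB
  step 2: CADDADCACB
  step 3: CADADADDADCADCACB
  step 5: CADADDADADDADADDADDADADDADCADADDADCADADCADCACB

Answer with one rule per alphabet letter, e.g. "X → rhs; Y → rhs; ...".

A->D, B->CB, C->CA, D->AD

  step 2 ⇒ step 3: CADDADCACB ⇒ CA·D·AD·AD·D·AD·CA·D·CA·CB
    A ↦ D
    B ↦ CB
    C ↦ CA
    D ↦ AD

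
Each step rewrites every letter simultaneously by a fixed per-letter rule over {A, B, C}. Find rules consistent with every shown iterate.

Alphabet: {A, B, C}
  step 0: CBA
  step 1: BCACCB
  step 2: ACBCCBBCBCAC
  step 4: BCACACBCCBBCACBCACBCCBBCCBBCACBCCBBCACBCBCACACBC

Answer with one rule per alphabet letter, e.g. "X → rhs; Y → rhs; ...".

  step 1 ⇒ step 2: BCACCB ⇒ AC·BC·CB·BC·BC·AC
    A ↦ CB
    B ↦ AC
    C ↦ BC

A->CB, B->AC, C->BC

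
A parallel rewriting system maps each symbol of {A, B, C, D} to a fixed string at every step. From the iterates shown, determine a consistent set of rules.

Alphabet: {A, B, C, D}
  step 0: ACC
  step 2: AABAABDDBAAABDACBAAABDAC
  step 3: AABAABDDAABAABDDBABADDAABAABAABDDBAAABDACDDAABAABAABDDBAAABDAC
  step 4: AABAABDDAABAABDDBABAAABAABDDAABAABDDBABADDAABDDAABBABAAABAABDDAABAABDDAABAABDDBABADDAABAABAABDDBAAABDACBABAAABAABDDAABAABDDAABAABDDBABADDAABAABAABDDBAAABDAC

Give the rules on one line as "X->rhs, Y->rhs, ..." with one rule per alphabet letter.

A->AAB, B->DD, C->DAC, D->BA

  step 3 ⇒ step 4: AABAABDDAABAABDDBABADDAABAABAABDDBAAABDACDDAABAABAABDDBAAABDAC ⇒ AAB·AAB·DD·AAB·AAB·DD·BA·BA·AAB·AAB·DD·AAB·AAB·DD·BA·BA·DD·AAB·DD·AAB·BA·BA·AAB·AAB·DD·AAB·AAB·DD·AAB·AAB·DD·BA·BA·DD·AAB·AAB·AAB·DD·BA·AAB·DAC·BA·BA·AAB·AAB·DD·AAB·AAB·DD·AAB·AAB·DD·BA·BA·DD·AAB·AAB·AAB·DD·BA·AAB·DAC
    A ↦ AAB
    B ↦ DD
    C ↦ DAC
    D ↦ BA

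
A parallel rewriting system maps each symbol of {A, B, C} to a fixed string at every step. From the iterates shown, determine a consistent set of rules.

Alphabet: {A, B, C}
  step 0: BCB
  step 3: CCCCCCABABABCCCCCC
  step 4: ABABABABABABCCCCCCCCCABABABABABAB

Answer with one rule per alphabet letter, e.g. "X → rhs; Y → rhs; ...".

A->C, B->CC, C->AB

  step 3 ⇒ step 4: CCCCCCABABABCCCCCC ⇒ AB·AB·AB·AB·AB·AB·C·CC·C·CC·C·CC·AB·AB·AB·AB·AB·AB
    A ↦ C
    B ↦ CC
    C ↦ AB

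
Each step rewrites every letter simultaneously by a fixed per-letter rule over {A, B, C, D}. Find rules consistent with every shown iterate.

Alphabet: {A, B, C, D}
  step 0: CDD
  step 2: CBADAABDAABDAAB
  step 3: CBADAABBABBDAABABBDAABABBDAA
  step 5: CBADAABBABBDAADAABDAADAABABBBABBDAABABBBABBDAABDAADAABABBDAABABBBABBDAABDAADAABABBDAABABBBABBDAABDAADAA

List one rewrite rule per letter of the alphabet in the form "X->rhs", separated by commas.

A->B, B->DAA, C->CBA, D->BA

  step 2 ⇒ step 3: CBADAABDAABDAAB ⇒ CBA·DAA·B·BA·B·B·DAA·BA·B·B·DAA·BA·B·B·DAA
    A ↦ B
    B ↦ DAA
    C ↦ CBA
    D ↦ BA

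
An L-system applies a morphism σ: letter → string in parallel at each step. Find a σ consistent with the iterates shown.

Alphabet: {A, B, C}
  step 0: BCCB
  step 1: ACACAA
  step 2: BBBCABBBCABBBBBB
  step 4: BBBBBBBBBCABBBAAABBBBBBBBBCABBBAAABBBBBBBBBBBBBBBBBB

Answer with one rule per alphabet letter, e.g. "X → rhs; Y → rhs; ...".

  step 1 ⇒ step 2: ACACAA ⇒ BBB·CA·BBB·CA·BBB·BBB
    A ↦ BBB
    C ↦ CA
  step 0 ⇒ step 1: BCCB ⇒ A·CA·CA·A
    B ↦ A

A->BBB, B->A, C->CA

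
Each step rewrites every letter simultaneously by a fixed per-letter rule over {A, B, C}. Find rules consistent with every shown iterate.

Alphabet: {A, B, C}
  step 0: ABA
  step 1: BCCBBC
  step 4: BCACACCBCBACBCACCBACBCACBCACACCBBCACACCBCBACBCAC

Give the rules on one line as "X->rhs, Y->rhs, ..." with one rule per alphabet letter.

A->BC, B->CB, C->AC

  step 0 ⇒ step 1: ABA ⇒ BC·CB·BC
    A ↦ BC
    B ↦ CB
    C ↦ AC  (constrained at step 1)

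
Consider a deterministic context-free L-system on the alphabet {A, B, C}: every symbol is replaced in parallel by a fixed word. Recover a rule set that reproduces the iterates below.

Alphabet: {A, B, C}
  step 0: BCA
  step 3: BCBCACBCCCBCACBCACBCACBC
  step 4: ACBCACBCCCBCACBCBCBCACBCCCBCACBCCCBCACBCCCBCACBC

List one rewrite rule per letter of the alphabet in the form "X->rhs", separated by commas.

A->CC, B->AC, C->BC

  step 3 ⇒ step 4: BCBCACBCCCBCACBCACBCACBC ⇒ AC·BC·AC·BC·CC·BC·AC·BC·BC·BC·AC·BC·CC·BC·AC·BC·CC·BC·AC·BC·CC·BC·AC·BC
    A ↦ CC
    B ↦ AC
    C ↦ BC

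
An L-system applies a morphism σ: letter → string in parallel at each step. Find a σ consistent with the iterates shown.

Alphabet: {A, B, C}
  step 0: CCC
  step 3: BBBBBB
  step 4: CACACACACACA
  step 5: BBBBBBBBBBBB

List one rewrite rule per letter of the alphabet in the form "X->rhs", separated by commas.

A->B, B->CA, C->B

  step 4 ⇒ step 5: CACACACACACA ⇒ B·B·B·B·B·B·B·B·B·B·B·B
    A ↦ B
    C ↦ B
  step 3 ⇒ step 4: BBBBBB ⇒ CA·CA·CA·CA·CA·CA
    B ↦ CA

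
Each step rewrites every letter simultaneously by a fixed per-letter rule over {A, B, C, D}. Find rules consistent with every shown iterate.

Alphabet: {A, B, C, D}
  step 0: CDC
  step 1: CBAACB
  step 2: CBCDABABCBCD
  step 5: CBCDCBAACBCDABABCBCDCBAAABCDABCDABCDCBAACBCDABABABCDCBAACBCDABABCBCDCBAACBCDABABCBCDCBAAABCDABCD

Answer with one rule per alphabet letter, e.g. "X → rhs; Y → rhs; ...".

  step 1 ⇒ step 2: CBAACB ⇒ CB·CD·AB·AB·CB·CD
    A ↦ AB
    B ↦ CD
    C ↦ CB
  step 0 ⇒ step 1: CDC ⇒ CB·AA·CB
    D ↦ AA

A->AB, B->CD, C->CB, D->AA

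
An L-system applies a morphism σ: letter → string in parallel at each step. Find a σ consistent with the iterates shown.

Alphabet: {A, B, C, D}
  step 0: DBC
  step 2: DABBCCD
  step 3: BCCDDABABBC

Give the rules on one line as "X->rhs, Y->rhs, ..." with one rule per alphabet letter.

  step 2 ⇒ step 3: DABBCCD ⇒ BC·C·D·D·AB·AB·BC
    A ↦ C
    B ↦ D
    C ↦ AB
    D ↦ BC

A->C, B->D, C->AB, D->BC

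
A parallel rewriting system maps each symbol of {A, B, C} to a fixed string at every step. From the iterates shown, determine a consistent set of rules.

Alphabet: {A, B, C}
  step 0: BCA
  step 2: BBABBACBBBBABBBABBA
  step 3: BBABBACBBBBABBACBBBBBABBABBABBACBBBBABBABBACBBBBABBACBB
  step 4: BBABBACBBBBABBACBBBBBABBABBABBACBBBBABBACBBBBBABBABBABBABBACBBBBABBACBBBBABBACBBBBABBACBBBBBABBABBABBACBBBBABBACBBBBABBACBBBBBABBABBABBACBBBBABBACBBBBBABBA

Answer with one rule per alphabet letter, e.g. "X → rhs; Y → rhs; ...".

A->CBB, B->BBA, C->B

  step 3 ⇒ step 4: BBABBACBBBBABBACBBBBBABBABBABBACBBBBABBABBACBBBBABBACBB ⇒ BBA·BBA·CBB·BBA·BBA·CBB·B·BBA·BBA·BBA·BBA·CBB·BBA·BBA·CBB·B·BBA·BBA·BBA·BBA·BBA·CBB·BBA·BBA·CBB·BBA·BBA·CBB·BBA·BBA·CBB·B·BBA·BBA·BBA·BBA·CBB·BBA·BBA·CBB·BBA·BBA·CBB·B·BBA·BBA·BBA·BBA·CBB·BBA·BBA·CBB·B·BBA·BBA
    A ↦ CBB
    B ↦ BBA
    C ↦ B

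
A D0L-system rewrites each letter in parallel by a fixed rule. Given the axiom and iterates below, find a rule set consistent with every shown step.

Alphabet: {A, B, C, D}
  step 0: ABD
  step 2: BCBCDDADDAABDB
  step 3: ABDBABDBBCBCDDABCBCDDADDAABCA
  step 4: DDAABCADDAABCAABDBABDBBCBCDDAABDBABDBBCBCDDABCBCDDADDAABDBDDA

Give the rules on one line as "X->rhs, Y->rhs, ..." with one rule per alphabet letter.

A->DDA, B->A, C->BDB, D->BC

  step 3 ⇒ step 4: ABDBABDBBCBCDDABCBCDDADDAABCA ⇒ DDA·A·BC·A·DDA·A·BC·A·A·BDB·A·BDB·BC·BC·DDA·A·BDB·A·BDB·BC·BC·DDA·BC·BC·DDA·DDA·A·BDB·DDA
    A ↦ DDA
    B ↦ A
    C ↦ BDB
    D ↦ BC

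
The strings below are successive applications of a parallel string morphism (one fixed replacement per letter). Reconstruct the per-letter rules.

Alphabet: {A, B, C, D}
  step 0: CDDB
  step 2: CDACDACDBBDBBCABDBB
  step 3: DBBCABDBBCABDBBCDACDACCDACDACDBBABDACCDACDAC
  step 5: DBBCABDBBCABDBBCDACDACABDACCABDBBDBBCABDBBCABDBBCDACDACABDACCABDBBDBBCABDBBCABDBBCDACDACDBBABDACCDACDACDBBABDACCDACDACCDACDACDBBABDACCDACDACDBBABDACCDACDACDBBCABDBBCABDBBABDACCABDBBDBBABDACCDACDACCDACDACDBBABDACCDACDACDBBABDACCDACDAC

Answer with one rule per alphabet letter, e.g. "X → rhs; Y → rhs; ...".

  step 2 ⇒ step 3: CDACDACDBBDBBCABDBB ⇒ DBB·C·AB·DBB·C·AB·DBB·C·DAC·DAC·C·DAC·DAC·DBB·AB·DAC·C·DAC·DAC
    A ↦ AB
    B ↦ DAC
    C ↦ DBB
    D ↦ C

A->AB, B->DAC, C->DBB, D->C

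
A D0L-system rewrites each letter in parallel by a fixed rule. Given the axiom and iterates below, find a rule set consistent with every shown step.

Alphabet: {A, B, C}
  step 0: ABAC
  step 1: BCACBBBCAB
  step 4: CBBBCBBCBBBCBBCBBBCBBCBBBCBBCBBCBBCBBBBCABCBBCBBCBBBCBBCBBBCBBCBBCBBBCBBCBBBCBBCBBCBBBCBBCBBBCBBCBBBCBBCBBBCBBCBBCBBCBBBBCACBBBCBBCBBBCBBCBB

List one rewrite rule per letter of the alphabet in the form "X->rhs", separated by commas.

  step 0 ⇒ step 1: ABAC ⇒ BCA·CBB·BCA·B
    A ↦ BCA
    B ↦ CBB
    C ↦ B

A->BCA, B->CBB, C->B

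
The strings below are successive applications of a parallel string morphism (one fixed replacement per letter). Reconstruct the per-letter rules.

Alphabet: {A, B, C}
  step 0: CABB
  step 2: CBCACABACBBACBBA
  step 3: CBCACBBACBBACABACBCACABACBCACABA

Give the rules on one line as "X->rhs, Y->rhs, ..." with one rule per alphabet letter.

  step 2 ⇒ step 3: CBCACABACBBACBBA ⇒ CB·CA·CB·BA·CB·BA·CA·BA·CB·CA·CA·BA·CB·CA·CA·BA
    A ↦ BA
    B ↦ CA
    C ↦ CB

A->BA, B->CA, C->CB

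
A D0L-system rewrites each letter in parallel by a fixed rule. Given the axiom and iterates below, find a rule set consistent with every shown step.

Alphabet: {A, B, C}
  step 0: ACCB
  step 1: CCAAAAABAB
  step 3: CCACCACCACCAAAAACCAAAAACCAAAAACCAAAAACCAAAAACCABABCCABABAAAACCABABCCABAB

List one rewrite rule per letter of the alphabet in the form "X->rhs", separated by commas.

  step 0 ⇒ step 1: ACCB ⇒ CCA·AA·AA·BAB
    A ↦ CCA
    B ↦ BAB
    C ↦ AA

A->CCA, B->BAB, C->AA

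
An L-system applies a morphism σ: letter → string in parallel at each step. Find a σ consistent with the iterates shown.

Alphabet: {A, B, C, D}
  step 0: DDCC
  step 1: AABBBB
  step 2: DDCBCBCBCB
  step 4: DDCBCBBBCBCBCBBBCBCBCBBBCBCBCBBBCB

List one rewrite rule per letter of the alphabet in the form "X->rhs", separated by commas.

A->D, B->CB, C->BB, D->A

  step 1 ⇒ step 2: AABBBB ⇒ D·D·CB·CB·CB·CB
    A ↦ D
    B ↦ CB
  step 0 ⇒ step 1: DDCC ⇒ A·A·BB·BB
    C ↦ BB
  step 0 ⇒ step 1: DDCC ⇒ A·A·BB·BB
    D ↦ A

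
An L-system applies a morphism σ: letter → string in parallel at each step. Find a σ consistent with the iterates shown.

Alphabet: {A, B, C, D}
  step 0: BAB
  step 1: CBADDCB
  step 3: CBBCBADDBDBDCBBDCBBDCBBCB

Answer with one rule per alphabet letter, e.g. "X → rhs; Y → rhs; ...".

A->ADD, B->CB, C->B, D->BD

  step 0 ⇒ step 1: BAB ⇒ CB·ADD·CB
    A ↦ ADD
    B ↦ CB
    C ↦ B  (constrained at step 1)
    D ↦ BD  (constrained at step 1)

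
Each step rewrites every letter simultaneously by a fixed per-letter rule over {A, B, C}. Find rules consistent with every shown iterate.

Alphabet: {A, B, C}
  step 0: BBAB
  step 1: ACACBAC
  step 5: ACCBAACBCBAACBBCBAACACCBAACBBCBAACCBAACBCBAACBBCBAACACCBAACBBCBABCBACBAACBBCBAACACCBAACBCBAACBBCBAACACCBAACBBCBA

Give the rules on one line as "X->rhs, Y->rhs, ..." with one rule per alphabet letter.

  step 0 ⇒ step 1: BBAB ⇒ AC·AC·B·AC
    A ↦ B
    B ↦ AC
    C ↦ CBA  (constrained at step 1)

A->B, B->AC, C->CBA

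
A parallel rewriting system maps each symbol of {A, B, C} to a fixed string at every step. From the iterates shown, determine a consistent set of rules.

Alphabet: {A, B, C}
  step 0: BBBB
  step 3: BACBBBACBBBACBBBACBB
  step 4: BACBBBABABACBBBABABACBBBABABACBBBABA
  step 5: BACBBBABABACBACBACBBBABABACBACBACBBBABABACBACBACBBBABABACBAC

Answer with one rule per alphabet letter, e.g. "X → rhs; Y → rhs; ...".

  step 4 ⇒ step 5: BACBBBABABACBBBABABACBBBABABACBBBABA ⇒ BA·C·BB·BA·BA·BA·C·BA·C·BA·C·BB·BA·BA·BA·C·BA·C·BA·C·BB·BA·BA·BA·C·BA·C·BA·C·BB·BA·BA·BA·C·BA·C
    A ↦ C
    B ↦ BA
    C ↦ BB

A->C, B->BA, C->BB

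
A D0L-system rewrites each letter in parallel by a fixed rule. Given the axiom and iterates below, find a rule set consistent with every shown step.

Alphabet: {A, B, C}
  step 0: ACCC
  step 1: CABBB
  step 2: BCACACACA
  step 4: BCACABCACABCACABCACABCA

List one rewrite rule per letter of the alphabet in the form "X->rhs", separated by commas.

A->CA, B->CA, C->B

  step 1 ⇒ step 2: CABBB ⇒ B·CA·CA·CA·CA
    A ↦ CA
    B ↦ CA
    C ↦ B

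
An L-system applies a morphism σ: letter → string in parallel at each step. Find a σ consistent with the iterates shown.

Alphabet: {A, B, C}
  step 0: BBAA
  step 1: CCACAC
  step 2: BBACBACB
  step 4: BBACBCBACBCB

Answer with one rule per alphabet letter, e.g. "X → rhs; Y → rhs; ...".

A->AC, B->C, C->B

  step 1 ⇒ step 2: CCACAC ⇒ B·B·AC·B·AC·B
    A ↦ AC
    C ↦ B
  step 0 ⇒ step 1: BBAA ⇒ C·C·AC·AC
    B ↦ C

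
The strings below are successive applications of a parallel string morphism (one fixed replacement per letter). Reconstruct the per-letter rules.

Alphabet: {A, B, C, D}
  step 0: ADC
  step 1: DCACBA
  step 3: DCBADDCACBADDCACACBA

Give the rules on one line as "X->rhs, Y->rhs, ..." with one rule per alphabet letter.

  step 0 ⇒ step 1: ADC ⇒ DC·AC·BA
    A ↦ DC
    C ↦ BA
    D ↦ AC
    B ↦ D  (constrained at step 1)

A->DC, B->D, C->BA, D->AC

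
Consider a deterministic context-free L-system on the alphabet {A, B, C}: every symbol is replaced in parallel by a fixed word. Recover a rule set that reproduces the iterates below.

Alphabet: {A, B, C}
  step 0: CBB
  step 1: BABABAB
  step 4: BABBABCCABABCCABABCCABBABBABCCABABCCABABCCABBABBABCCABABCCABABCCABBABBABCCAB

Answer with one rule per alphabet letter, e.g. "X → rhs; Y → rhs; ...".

A->CC, B->AB, C->BAB

  step 0 ⇒ step 1: CBB ⇒ BAB·AB·AB
    B ↦ AB
    C ↦ BAB
    A ↦ CC  (constrained at step 1)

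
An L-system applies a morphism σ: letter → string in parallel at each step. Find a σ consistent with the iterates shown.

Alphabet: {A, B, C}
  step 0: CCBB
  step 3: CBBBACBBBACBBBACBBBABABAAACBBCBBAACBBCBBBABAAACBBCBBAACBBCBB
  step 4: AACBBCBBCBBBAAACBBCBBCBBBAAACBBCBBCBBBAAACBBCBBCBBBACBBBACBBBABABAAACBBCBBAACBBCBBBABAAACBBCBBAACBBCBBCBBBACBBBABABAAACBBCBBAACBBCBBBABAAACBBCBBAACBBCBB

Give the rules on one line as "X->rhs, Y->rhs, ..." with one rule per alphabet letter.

  step 3 ⇒ step 4: CBBBACBBBACBBBACBBBABABAAACBBCBBAACBBCBBBABAAACBBCBBAACBBCBB ⇒ AA·CBB·CBB·CBB·BA·AA·CBB·CBB·CBB·BA·AA·CBB·CBB·CBB·BA·AA·CBB·CBB·CBB·BA·CBB·BA·CBB·BA·BA·BA·AA·CBB·CBB·AA·CBB·CBB·BA·BA·AA·CBB·CBB·AA·CBB·CBB·CBB·BA·CBB·BA·BA·BA·AA·CBB·CBB·AA·CBB·CBB·BA·BA·AA·CBB·CBB·AA·CBB·CBB
    A ↦ BA
    B ↦ CBB
    C ↦ AA

A->BA, B->CBB, C->AA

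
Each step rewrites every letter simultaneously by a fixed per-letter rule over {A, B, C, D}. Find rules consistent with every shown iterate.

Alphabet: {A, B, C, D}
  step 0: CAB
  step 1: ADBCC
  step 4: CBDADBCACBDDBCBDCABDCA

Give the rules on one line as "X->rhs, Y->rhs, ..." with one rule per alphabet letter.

A->DBC, B->C, C->A, D->BD

  step 0 ⇒ step 1: CAB ⇒ A·DBC·C
    A ↦ DBC
    B ↦ C
    C ↦ A
    D ↦ BD  (constrained at step 1)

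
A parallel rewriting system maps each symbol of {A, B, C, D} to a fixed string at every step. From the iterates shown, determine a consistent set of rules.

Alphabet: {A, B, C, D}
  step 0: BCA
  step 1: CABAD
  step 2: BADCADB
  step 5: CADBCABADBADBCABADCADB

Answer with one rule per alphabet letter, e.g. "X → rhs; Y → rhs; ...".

  step 1 ⇒ step 2: CABAD ⇒ BA·D·CA·D·B
    A ↦ D
    B ↦ CA
    C ↦ BA
    D ↦ B

A->D, B->CA, C->BA, D->B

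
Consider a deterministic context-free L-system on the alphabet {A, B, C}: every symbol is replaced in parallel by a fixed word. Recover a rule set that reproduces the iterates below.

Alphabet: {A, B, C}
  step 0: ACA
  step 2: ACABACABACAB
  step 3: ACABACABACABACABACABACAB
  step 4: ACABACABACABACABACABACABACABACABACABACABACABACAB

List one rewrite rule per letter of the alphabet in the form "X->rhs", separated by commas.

  step 3 ⇒ step 4: ACABACABACABACABACABACAB ⇒ AC·AB·AC·AB·AC·AB·AC·AB·AC·AB·AC·AB·AC·AB·AC·AB·AC·AB·AC·AB·AC·AB·AC·AB
    A ↦ AC
    B ↦ AB
    C ↦ AB

A->AC, B->AB, C->AB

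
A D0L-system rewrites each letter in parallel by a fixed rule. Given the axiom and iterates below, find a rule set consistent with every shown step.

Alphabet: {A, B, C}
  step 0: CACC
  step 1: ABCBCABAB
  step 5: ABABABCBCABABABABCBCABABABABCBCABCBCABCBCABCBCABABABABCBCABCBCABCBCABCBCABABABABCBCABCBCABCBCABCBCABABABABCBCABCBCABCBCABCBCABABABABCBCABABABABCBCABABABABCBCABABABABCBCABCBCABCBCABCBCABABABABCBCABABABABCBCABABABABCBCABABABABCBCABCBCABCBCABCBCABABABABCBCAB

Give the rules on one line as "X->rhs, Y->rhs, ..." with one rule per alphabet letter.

A->CBC, B->AB, C->AB

  step 0 ⇒ step 1: CACC ⇒ AB·CBC·AB·AB
    A ↦ CBC
    C ↦ AB
    B ↦ AB  (constrained at step 1)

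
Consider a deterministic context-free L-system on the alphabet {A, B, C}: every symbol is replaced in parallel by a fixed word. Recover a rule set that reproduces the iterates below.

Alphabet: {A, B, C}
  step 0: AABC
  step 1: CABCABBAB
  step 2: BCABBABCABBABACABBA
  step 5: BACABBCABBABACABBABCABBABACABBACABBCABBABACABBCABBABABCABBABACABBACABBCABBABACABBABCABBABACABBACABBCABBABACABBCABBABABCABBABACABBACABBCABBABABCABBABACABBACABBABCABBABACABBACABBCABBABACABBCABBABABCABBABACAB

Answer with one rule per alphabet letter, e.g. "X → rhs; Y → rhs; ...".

  step 1 ⇒ step 2: CABCABBAB ⇒ B·CAB·BA·B·CAB·BA·BA·CAB·BA
    A ↦ CAB
    B ↦ BA
    C ↦ B

A->CAB, B->BA, C->B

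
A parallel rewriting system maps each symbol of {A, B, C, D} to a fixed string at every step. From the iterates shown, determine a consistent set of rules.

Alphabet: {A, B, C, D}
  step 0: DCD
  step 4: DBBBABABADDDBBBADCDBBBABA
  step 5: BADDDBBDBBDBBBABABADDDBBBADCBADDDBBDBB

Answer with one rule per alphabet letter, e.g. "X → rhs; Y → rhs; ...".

  step 4 ⇒ step 5: DBBBABABADDDBBBADCDBBBABA ⇒ BA·D·D·D·BB·D·BB·D·BB·BA·BA·BA·D·D·D·BB·BA·DC·BA·D·D·D·BB·D·BB
    A ↦ BB
    B ↦ D
    C ↦ DC
    D ↦ BA

A->BB, B->D, C->DC, D->BA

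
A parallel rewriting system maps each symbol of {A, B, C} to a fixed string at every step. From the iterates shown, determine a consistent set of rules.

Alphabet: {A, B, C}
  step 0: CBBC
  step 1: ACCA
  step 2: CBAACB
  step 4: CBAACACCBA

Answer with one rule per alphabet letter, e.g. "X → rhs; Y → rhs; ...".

  step 1 ⇒ step 2: ACCA ⇒ CB·A·A·CB
    A ↦ CB
    C ↦ A
  step 0 ⇒ step 1: CBBC ⇒ A·C·C·A
    B ↦ C

A->CB, B->C, C->A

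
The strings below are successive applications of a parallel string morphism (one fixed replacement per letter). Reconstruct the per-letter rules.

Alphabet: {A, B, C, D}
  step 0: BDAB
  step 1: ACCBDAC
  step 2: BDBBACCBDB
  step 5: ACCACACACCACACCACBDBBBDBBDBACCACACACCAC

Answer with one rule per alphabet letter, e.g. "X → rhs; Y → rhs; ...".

A->BD, B->AC, C->B, D->C

  step 1 ⇒ step 2: ACCBDAC ⇒ BD·B·B·AC·C·BD·B
    A ↦ BD
    B ↦ AC
    C ↦ B
    D ↦ C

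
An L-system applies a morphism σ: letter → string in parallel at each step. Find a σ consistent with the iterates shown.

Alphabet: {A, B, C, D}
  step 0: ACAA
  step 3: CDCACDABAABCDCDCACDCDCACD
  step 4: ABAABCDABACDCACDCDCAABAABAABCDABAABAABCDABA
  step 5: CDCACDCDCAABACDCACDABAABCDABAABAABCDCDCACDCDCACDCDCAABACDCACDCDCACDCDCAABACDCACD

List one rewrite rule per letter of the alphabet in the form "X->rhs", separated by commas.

  step 4 ⇒ step 5: ABAABCDABACDCACDCDCAABAABAABCDABAABAABCDABA ⇒ CD·CA·CD·CD·CA·AB·A·CD·CA·CD·AB·A·AB·CD·AB·A·AB·A·AB·CD·CD·CA·CD·CD·CA·CD·CD·CA·AB·A·CD·CA·CD·CD·CA·CD·CD·CA·AB·A·CD·CA·CD
    A ↦ CD
    B ↦ CA
    C ↦ AB
    D ↦ A

A->CD, B->CA, C->AB, D->A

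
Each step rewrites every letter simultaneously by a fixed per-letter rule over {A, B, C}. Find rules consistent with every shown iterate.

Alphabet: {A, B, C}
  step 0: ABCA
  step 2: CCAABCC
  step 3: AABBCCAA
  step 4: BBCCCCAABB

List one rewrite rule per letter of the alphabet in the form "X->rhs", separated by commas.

  step 3 ⇒ step 4: AABBCCAA ⇒ B·B·CC·CC·A·A·B·B
    A ↦ B
    B ↦ CC
    C ↦ A

A->B, B->CC, C->A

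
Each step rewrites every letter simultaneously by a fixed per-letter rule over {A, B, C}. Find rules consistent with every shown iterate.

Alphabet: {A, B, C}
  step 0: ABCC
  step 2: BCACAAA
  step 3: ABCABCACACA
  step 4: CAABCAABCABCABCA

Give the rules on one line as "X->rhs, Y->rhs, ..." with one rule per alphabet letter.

A->CA, B->A, C->B

  step 3 ⇒ step 4: ABCABCACACA ⇒ CA·A·B·CA·A·B·CA·B·CA·B·CA
    A ↦ CA
    B ↦ A
    C ↦ B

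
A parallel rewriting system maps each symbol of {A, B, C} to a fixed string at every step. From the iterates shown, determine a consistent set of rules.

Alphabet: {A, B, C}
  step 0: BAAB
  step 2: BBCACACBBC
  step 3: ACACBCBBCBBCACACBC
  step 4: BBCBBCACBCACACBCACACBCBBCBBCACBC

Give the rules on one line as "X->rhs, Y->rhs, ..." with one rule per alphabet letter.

  step 3 ⇒ step 4: ACACBCBBCBBCACACBC ⇒ B·BC·B·BC·AC·BC·AC·AC·BC·AC·AC·BC·B·BC·B·BC·AC·BC
    A ↦ B
    B ↦ AC
    C ↦ BC

A->B, B->AC, C->BC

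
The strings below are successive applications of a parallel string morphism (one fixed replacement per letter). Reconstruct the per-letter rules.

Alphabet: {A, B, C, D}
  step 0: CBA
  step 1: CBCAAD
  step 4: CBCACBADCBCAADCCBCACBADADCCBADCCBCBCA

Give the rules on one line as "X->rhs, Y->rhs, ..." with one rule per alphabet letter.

A->AD, B->CA, C->CB, D->C

  step 0 ⇒ step 1: CBA ⇒ CB·CA·AD
    A ↦ AD
    B ↦ CA
    C ↦ CB
    D ↦ C  (constrained at step 1)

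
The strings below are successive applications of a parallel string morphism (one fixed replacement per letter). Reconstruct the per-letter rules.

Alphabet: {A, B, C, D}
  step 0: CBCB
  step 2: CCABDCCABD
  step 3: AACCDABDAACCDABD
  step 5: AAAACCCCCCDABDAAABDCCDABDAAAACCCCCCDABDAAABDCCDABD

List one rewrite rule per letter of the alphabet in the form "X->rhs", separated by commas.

A->CC, B->D, C->A, D->ABD

  step 2 ⇒ step 3: CCABDCCABD ⇒ A·A·CC·D·ABD·A·A·CC·D·ABD
    A ↦ CC
    B ↦ D
    C ↦ A
    D ↦ ABD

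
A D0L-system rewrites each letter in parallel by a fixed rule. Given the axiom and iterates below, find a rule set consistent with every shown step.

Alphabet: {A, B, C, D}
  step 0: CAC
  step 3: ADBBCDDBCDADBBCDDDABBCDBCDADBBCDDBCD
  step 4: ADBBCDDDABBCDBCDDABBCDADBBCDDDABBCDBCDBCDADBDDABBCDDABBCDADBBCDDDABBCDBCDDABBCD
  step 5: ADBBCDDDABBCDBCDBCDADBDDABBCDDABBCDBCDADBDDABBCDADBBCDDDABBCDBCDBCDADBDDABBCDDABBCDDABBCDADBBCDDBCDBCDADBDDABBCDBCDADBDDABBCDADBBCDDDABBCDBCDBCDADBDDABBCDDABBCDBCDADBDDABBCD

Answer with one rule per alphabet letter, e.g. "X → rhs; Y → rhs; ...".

  step 4 ⇒ step 5: ADBBCDDDABBCDBCDDABBCDADBBCDDDABBCDBCDBCDADBDDABBCDDABBCDADBBCDDDABBCDBCDDABBCD ⇒ ADB·BCD·D·D·AB·BCD·BCD·BCD·ADB·D·D·AB·BCD·D·AB·BCD·BCD·ADB·D·D·AB·BCD·ADB·BCD·D·D·AB·BCD·BCD·BCD·ADB·D·D·AB·BCD·D·AB·BCD·D·AB·BCD·ADB·BCD·D·BCD·BCD·ADB·D·D·AB·BCD·BCD·ADB·D·D·AB·BCD·ADB·BCD·D·D·AB·BCD·BCD·BCD·ADB·D·D·AB·BCD·D·AB·BCD·BCD·ADB·D·D·AB·BCD
    A ↦ ADB
    B ↦ D
    C ↦ AB
    D ↦ BCD

A->ADB, B->D, C->AB, D->BCD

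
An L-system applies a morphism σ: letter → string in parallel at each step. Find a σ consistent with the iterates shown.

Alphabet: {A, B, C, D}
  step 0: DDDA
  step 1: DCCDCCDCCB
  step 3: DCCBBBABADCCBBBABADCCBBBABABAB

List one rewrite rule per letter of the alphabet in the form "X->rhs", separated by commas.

  step 0 ⇒ step 1: DDDA ⇒ DCC·DCC·DCC·B
    A ↦ B
    D ↦ DCC
    B ↦ BA  (constrained at step 1)
    C ↦ B  (constrained at step 1)

A->B, B->BA, C->B, D->DCC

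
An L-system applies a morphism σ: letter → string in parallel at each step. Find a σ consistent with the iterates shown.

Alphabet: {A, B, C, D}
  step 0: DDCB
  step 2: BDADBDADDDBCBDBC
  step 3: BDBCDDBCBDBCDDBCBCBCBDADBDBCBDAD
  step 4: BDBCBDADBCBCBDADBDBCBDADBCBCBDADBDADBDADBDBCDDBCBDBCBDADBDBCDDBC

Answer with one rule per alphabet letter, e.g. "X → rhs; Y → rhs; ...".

A->DD, B->BD, C->AD, D->BC

  step 3 ⇒ step 4: BDBCDDBCBDBCDDBCBCBCBDADBDBCBDAD ⇒ BD·BC·BD·AD·BC·BC·BD·AD·BD·BC·BD·AD·BC·BC·BD·AD·BD·AD·BD·AD·BD·BC·DD·BC·BD·BC·BD·AD·BD·BC·DD·BC
    A ↦ DD
    B ↦ BD
    C ↦ AD
    D ↦ BC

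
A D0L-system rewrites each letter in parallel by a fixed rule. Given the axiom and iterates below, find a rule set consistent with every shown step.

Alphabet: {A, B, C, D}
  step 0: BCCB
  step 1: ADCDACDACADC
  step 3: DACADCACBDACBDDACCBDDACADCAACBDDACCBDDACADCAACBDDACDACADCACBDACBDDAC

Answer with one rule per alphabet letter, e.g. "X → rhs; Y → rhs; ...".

  step 0 ⇒ step 1: BCCB ⇒ ADC·DAC·DAC·ADC
    B ↦ ADC
    C ↦ DAC
    A ↦ CBD  (constrained at step 1)
    D ↦ A  (constrained at step 1)

A->CBD, B->ADC, C->DAC, D->A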